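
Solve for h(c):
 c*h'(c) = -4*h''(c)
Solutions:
 h(c) = C1 + C2*erf(sqrt(2)*c/4)


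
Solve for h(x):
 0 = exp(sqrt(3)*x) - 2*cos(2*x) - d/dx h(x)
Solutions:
 h(x) = C1 + sqrt(3)*exp(sqrt(3)*x)/3 - sin(2*x)


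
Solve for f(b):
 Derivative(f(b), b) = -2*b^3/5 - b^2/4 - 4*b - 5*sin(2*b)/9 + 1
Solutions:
 f(b) = C1 - b^4/10 - b^3/12 - 2*b^2 + b + 5*cos(2*b)/18


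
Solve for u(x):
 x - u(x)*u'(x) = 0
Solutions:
 u(x) = -sqrt(C1 + x^2)
 u(x) = sqrt(C1 + x^2)


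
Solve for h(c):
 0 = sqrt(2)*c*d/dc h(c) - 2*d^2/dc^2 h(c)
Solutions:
 h(c) = C1 + C2*erfi(2^(1/4)*c/2)


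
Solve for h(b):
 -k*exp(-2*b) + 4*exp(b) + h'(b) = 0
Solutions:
 h(b) = C1 - k*exp(-2*b)/2 - 4*exp(b)


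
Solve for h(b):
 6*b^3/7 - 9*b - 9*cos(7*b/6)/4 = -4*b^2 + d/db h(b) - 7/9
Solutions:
 h(b) = C1 + 3*b^4/14 + 4*b^3/3 - 9*b^2/2 + 7*b/9 - 27*sin(7*b/6)/14


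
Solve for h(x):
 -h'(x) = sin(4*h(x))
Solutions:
 h(x) = -acos((-C1 - exp(8*x))/(C1 - exp(8*x)))/4 + pi/2
 h(x) = acos((-C1 - exp(8*x))/(C1 - exp(8*x)))/4


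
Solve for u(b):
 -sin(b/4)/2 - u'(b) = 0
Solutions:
 u(b) = C1 + 2*cos(b/4)


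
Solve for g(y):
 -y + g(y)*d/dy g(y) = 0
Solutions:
 g(y) = -sqrt(C1 + y^2)
 g(y) = sqrt(C1 + y^2)


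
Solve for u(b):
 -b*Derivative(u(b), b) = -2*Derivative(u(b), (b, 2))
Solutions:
 u(b) = C1 + C2*erfi(b/2)


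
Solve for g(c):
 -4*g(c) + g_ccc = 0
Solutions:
 g(c) = C3*exp(2^(2/3)*c) + (C1*sin(2^(2/3)*sqrt(3)*c/2) + C2*cos(2^(2/3)*sqrt(3)*c/2))*exp(-2^(2/3)*c/2)


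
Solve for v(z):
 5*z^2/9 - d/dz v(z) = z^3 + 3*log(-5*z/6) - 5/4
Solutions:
 v(z) = C1 - z^4/4 + 5*z^3/27 - 3*z*log(-z) + z*(-3*log(5) + 17/4 + 3*log(6))


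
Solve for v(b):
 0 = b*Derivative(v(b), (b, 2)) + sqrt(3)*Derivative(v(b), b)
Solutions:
 v(b) = C1 + C2*b^(1 - sqrt(3))


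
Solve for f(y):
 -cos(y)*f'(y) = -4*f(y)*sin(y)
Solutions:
 f(y) = C1/cos(y)^4


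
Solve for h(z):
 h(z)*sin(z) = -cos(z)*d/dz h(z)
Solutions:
 h(z) = C1*cos(z)


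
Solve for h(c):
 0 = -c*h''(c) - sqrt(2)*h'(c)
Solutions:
 h(c) = C1 + C2*c^(1 - sqrt(2))


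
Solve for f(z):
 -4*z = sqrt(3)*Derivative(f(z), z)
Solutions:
 f(z) = C1 - 2*sqrt(3)*z^2/3


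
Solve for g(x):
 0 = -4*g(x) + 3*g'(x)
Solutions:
 g(x) = C1*exp(4*x/3)


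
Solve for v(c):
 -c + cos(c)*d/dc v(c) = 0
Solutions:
 v(c) = C1 + Integral(c/cos(c), c)


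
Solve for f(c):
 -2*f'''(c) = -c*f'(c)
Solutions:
 f(c) = C1 + Integral(C2*airyai(2^(2/3)*c/2) + C3*airybi(2^(2/3)*c/2), c)


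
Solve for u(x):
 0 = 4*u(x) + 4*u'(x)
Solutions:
 u(x) = C1*exp(-x)


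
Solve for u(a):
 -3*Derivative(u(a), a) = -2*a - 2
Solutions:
 u(a) = C1 + a^2/3 + 2*a/3


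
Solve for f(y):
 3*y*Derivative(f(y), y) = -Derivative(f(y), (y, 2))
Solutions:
 f(y) = C1 + C2*erf(sqrt(6)*y/2)


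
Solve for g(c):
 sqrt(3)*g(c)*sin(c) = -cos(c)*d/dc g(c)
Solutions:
 g(c) = C1*cos(c)^(sqrt(3))


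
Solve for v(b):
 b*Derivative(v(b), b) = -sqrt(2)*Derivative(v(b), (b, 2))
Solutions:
 v(b) = C1 + C2*erf(2^(1/4)*b/2)


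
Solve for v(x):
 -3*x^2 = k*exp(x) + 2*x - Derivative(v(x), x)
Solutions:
 v(x) = C1 + k*exp(x) + x^3 + x^2


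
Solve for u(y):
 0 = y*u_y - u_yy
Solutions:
 u(y) = C1 + C2*erfi(sqrt(2)*y/2)


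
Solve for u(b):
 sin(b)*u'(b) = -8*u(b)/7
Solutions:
 u(b) = C1*(cos(b) + 1)^(4/7)/(cos(b) - 1)^(4/7)


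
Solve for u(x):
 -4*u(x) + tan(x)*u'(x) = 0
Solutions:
 u(x) = C1*sin(x)^4


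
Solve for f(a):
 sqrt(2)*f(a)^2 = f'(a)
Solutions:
 f(a) = -1/(C1 + sqrt(2)*a)


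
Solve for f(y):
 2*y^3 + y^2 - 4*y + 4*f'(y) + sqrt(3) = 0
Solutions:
 f(y) = C1 - y^4/8 - y^3/12 + y^2/2 - sqrt(3)*y/4


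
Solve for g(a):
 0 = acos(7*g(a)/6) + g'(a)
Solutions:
 Integral(1/acos(7*_y/6), (_y, g(a))) = C1 - a


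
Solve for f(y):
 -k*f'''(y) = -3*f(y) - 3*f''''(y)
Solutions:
 f(y) = C1*exp(y*(k - sqrt(k^2 + 6*12^(1/3)*(k^2 + sqrt(k^4 - 768))^(1/3) + 48*18^(1/3)/(k^2 + sqrt(k^4 - 768))^(1/3)) - sqrt(2)*sqrt(-k^3/sqrt(k^2 + 6*12^(1/3)*(k^2 + sqrt(k^4 - 768))^(1/3) + 48*18^(1/3)/(k^2 + sqrt(k^4 - 768))^(1/3)) + k^2 - 3*12^(1/3)*(k^2 + sqrt(k^4 - 768))^(1/3) - 24*18^(1/3)/(k^2 + sqrt(k^4 - 768))^(1/3)))/12) + C2*exp(y*(k - sqrt(k^2 + 6*12^(1/3)*(k^2 + sqrt(k^4 - 768))^(1/3) + 48*18^(1/3)/(k^2 + sqrt(k^4 - 768))^(1/3)) + sqrt(2)*sqrt(-k^3/sqrt(k^2 + 6*12^(1/3)*(k^2 + sqrt(k^4 - 768))^(1/3) + 48*18^(1/3)/(k^2 + sqrt(k^4 - 768))^(1/3)) + k^2 - 3*12^(1/3)*(k^2 + sqrt(k^4 - 768))^(1/3) - 24*18^(1/3)/(k^2 + sqrt(k^4 - 768))^(1/3)))/12) + C3*exp(y*(k + sqrt(k^2 + 6*12^(1/3)*(k^2 + sqrt(k^4 - 768))^(1/3) + 48*18^(1/3)/(k^2 + sqrt(k^4 - 768))^(1/3)) - sqrt(2)*sqrt(k^3/sqrt(k^2 + 6*12^(1/3)*(k^2 + sqrt(k^4 - 768))^(1/3) + 48*18^(1/3)/(k^2 + sqrt(k^4 - 768))^(1/3)) + k^2 - 3*12^(1/3)*(k^2 + sqrt(k^4 - 768))^(1/3) - 24*18^(1/3)/(k^2 + sqrt(k^4 - 768))^(1/3)))/12) + C4*exp(y*(k + sqrt(k^2 + 6*12^(1/3)*(k^2 + sqrt(k^4 - 768))^(1/3) + 48*18^(1/3)/(k^2 + sqrt(k^4 - 768))^(1/3)) + sqrt(2)*sqrt(k^3/sqrt(k^2 + 6*12^(1/3)*(k^2 + sqrt(k^4 - 768))^(1/3) + 48*18^(1/3)/(k^2 + sqrt(k^4 - 768))^(1/3)) + k^2 - 3*12^(1/3)*(k^2 + sqrt(k^4 - 768))^(1/3) - 24*18^(1/3)/(k^2 + sqrt(k^4 - 768))^(1/3)))/12)


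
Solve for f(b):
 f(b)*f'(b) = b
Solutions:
 f(b) = -sqrt(C1 + b^2)
 f(b) = sqrt(C1 + b^2)


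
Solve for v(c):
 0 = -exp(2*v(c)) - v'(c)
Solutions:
 v(c) = log(-sqrt(-1/(C1 - c))) - log(2)/2
 v(c) = log(-1/(C1 - c))/2 - log(2)/2


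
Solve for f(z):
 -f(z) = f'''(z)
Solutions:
 f(z) = C3*exp(-z) + (C1*sin(sqrt(3)*z/2) + C2*cos(sqrt(3)*z/2))*exp(z/2)


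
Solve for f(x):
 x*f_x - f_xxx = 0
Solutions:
 f(x) = C1 + Integral(C2*airyai(x) + C3*airybi(x), x)


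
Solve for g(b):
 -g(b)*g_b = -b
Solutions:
 g(b) = -sqrt(C1 + b^2)
 g(b) = sqrt(C1 + b^2)


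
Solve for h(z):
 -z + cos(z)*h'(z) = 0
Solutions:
 h(z) = C1 + Integral(z/cos(z), z)


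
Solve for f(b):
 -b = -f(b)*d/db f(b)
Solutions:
 f(b) = -sqrt(C1 + b^2)
 f(b) = sqrt(C1 + b^2)


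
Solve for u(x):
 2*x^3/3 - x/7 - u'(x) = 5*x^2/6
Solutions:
 u(x) = C1 + x^4/6 - 5*x^3/18 - x^2/14


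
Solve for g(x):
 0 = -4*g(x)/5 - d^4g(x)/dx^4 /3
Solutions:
 g(x) = (C1*sin(3^(1/4)*5^(3/4)*x/5) + C2*cos(3^(1/4)*5^(3/4)*x/5))*exp(-3^(1/4)*5^(3/4)*x/5) + (C3*sin(3^(1/4)*5^(3/4)*x/5) + C4*cos(3^(1/4)*5^(3/4)*x/5))*exp(3^(1/4)*5^(3/4)*x/5)


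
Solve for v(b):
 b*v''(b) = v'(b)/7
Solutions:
 v(b) = C1 + C2*b^(8/7)


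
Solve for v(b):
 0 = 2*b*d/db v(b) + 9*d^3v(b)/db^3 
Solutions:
 v(b) = C1 + Integral(C2*airyai(-6^(1/3)*b/3) + C3*airybi(-6^(1/3)*b/3), b)


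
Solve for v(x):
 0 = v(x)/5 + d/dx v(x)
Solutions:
 v(x) = C1*exp(-x/5)


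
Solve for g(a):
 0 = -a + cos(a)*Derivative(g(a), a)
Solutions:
 g(a) = C1 + Integral(a/cos(a), a)


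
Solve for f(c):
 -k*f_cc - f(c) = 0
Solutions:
 f(c) = C1*exp(-c*sqrt(-1/k)) + C2*exp(c*sqrt(-1/k))


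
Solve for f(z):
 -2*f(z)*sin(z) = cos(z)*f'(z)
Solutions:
 f(z) = C1*cos(z)^2


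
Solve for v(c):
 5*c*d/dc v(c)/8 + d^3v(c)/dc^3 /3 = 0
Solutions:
 v(c) = C1 + Integral(C2*airyai(-15^(1/3)*c/2) + C3*airybi(-15^(1/3)*c/2), c)


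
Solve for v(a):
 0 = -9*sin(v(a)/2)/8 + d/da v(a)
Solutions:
 -9*a/8 + log(cos(v(a)/2) - 1) - log(cos(v(a)/2) + 1) = C1


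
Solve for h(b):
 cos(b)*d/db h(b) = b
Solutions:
 h(b) = C1 + Integral(b/cos(b), b)


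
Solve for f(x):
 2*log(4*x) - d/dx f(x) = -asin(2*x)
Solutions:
 f(x) = C1 + 2*x*log(x) + x*asin(2*x) - 2*x + 4*x*log(2) + sqrt(1 - 4*x^2)/2


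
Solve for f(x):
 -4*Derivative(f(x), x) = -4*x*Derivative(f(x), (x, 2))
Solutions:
 f(x) = C1 + C2*x^2


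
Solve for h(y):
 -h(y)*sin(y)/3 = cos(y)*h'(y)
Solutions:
 h(y) = C1*cos(y)^(1/3)


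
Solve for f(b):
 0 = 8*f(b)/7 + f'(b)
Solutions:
 f(b) = C1*exp(-8*b/7)


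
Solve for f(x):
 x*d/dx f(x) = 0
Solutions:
 f(x) = C1


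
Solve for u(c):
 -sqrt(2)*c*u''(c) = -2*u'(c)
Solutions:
 u(c) = C1 + C2*c^(1 + sqrt(2))


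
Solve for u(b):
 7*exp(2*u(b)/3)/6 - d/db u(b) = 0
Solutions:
 u(b) = 3*log(-sqrt(-1/(C1 + 7*b))) + 3*log(3)
 u(b) = 3*log(-1/(C1 + 7*b))/2 + 3*log(3)


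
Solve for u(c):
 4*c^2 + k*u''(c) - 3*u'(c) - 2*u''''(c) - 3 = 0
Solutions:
 u(c) = C1 + C2*exp(c*(-2*k/((-6^(1/3) + 2^(1/3)*3^(5/6)*I)*(sqrt(3)*sqrt(243 - 2*k^3) + 27)^(1/3)) + 6^(1/3)*(sqrt(3)*sqrt(243 - 2*k^3) + 27)^(1/3)/12 - 2^(1/3)*3^(5/6)*I*(sqrt(3)*sqrt(243 - 2*k^3) + 27)^(1/3)/12)) + C3*exp(c*(2*k/((6^(1/3) + 2^(1/3)*3^(5/6)*I)*(sqrt(3)*sqrt(243 - 2*k^3) + 27)^(1/3)) + 6^(1/3)*(sqrt(3)*sqrt(243 - 2*k^3) + 27)^(1/3)/12 + 2^(1/3)*3^(5/6)*I*(sqrt(3)*sqrt(243 - 2*k^3) + 27)^(1/3)/12)) + C4*exp(-6^(1/3)*c*(6^(1/3)*k/(sqrt(3)*sqrt(243 - 2*k^3) + 27)^(1/3) + (sqrt(3)*sqrt(243 - 2*k^3) + 27)^(1/3))/6) + 4*c^3/9 + 4*c^2*k/9 + 8*c*k^2/27 - c


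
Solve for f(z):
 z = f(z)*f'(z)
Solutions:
 f(z) = -sqrt(C1 + z^2)
 f(z) = sqrt(C1 + z^2)


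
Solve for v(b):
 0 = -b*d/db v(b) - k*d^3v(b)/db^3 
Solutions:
 v(b) = C1 + Integral(C2*airyai(b*(-1/k)^(1/3)) + C3*airybi(b*(-1/k)^(1/3)), b)


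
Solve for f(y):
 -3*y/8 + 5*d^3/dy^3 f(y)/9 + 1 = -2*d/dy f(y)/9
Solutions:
 f(y) = C1 + C2*sin(sqrt(10)*y/5) + C3*cos(sqrt(10)*y/5) + 27*y^2/32 - 9*y/2


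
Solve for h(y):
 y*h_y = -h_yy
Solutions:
 h(y) = C1 + C2*erf(sqrt(2)*y/2)


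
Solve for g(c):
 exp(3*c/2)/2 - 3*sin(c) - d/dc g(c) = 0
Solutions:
 g(c) = C1 + exp(3*c/2)/3 + 3*cos(c)


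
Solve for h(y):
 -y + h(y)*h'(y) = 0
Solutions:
 h(y) = -sqrt(C1 + y^2)
 h(y) = sqrt(C1 + y^2)


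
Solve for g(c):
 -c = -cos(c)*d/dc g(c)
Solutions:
 g(c) = C1 + Integral(c/cos(c), c)


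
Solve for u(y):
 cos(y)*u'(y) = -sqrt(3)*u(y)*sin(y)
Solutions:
 u(y) = C1*cos(y)^(sqrt(3))


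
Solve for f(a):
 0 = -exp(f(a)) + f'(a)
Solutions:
 f(a) = log(-1/(C1 + a))


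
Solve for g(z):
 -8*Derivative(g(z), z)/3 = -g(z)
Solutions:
 g(z) = C1*exp(3*z/8)


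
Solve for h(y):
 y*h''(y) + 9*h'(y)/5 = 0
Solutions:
 h(y) = C1 + C2/y^(4/5)


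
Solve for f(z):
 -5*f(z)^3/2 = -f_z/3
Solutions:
 f(z) = -sqrt(-1/(C1 + 15*z))
 f(z) = sqrt(-1/(C1 + 15*z))


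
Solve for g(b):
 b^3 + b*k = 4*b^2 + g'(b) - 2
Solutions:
 g(b) = C1 + b^4/4 - 4*b^3/3 + b^2*k/2 + 2*b


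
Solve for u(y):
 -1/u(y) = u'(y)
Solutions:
 u(y) = -sqrt(C1 - 2*y)
 u(y) = sqrt(C1 - 2*y)


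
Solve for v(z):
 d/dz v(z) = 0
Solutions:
 v(z) = C1


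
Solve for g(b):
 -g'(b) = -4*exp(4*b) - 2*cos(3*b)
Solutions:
 g(b) = C1 + exp(4*b) + 2*sin(3*b)/3


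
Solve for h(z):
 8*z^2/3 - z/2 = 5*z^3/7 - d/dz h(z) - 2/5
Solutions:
 h(z) = C1 + 5*z^4/28 - 8*z^3/9 + z^2/4 - 2*z/5


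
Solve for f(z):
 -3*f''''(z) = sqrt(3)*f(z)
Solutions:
 f(z) = (C1*sin(sqrt(2)*3^(7/8)*z/6) + C2*cos(sqrt(2)*3^(7/8)*z/6))*exp(-sqrt(2)*3^(7/8)*z/6) + (C3*sin(sqrt(2)*3^(7/8)*z/6) + C4*cos(sqrt(2)*3^(7/8)*z/6))*exp(sqrt(2)*3^(7/8)*z/6)


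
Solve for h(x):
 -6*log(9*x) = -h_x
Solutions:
 h(x) = C1 + 6*x*log(x) - 6*x + x*log(531441)


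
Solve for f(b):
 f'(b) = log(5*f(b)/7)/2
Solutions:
 -2*Integral(1/(log(_y) - log(7) + log(5)), (_y, f(b))) = C1 - b


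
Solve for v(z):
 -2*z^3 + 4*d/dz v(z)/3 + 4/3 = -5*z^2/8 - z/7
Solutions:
 v(z) = C1 + 3*z^4/8 - 5*z^3/32 - 3*z^2/56 - z


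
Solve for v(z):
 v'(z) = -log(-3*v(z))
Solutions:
 Integral(1/(log(-_y) + log(3)), (_y, v(z))) = C1 - z


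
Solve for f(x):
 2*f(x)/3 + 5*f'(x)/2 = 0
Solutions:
 f(x) = C1*exp(-4*x/15)


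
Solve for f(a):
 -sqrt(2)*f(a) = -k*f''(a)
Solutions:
 f(a) = C1*exp(-2^(1/4)*a*sqrt(1/k)) + C2*exp(2^(1/4)*a*sqrt(1/k))


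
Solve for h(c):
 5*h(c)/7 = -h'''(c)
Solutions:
 h(c) = C3*exp(-5^(1/3)*7^(2/3)*c/7) + (C1*sin(sqrt(3)*5^(1/3)*7^(2/3)*c/14) + C2*cos(sqrt(3)*5^(1/3)*7^(2/3)*c/14))*exp(5^(1/3)*7^(2/3)*c/14)


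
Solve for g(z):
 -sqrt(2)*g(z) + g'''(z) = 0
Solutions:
 g(z) = C3*exp(2^(1/6)*z) + (C1*sin(2^(1/6)*sqrt(3)*z/2) + C2*cos(2^(1/6)*sqrt(3)*z/2))*exp(-2^(1/6)*z/2)


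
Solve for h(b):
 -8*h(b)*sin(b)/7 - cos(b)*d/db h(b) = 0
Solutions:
 h(b) = C1*cos(b)^(8/7)


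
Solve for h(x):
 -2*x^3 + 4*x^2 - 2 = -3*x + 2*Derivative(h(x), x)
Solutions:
 h(x) = C1 - x^4/4 + 2*x^3/3 + 3*x^2/4 - x


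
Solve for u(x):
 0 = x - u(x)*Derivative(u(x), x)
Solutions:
 u(x) = -sqrt(C1 + x^2)
 u(x) = sqrt(C1 + x^2)


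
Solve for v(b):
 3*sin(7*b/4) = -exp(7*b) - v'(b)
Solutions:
 v(b) = C1 - exp(7*b)/7 + 12*cos(7*b/4)/7


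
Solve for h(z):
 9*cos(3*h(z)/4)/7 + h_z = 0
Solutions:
 9*z/7 - 2*log(sin(3*h(z)/4) - 1)/3 + 2*log(sin(3*h(z)/4) + 1)/3 = C1


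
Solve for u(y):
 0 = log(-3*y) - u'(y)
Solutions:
 u(y) = C1 + y*log(-y) + y*(-1 + log(3))


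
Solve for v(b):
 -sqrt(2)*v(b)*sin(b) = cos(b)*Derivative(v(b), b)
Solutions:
 v(b) = C1*cos(b)^(sqrt(2))


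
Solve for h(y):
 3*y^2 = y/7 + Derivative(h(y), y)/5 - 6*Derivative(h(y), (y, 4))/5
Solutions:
 h(y) = C1 + C4*exp(6^(2/3)*y/6) + 5*y^3 - 5*y^2/14 + (C2*sin(2^(2/3)*3^(1/6)*y/4) + C3*cos(2^(2/3)*3^(1/6)*y/4))*exp(-6^(2/3)*y/12)


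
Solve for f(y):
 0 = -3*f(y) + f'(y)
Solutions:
 f(y) = C1*exp(3*y)


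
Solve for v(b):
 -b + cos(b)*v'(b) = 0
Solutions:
 v(b) = C1 + Integral(b/cos(b), b)


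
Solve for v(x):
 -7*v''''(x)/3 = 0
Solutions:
 v(x) = C1 + C2*x + C3*x^2 + C4*x^3


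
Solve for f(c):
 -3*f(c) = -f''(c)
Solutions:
 f(c) = C1*exp(-sqrt(3)*c) + C2*exp(sqrt(3)*c)


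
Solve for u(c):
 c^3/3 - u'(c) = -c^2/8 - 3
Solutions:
 u(c) = C1 + c^4/12 + c^3/24 + 3*c


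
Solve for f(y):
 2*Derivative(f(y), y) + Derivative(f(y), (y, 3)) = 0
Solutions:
 f(y) = C1 + C2*sin(sqrt(2)*y) + C3*cos(sqrt(2)*y)


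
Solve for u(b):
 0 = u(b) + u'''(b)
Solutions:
 u(b) = C3*exp(-b) + (C1*sin(sqrt(3)*b/2) + C2*cos(sqrt(3)*b/2))*exp(b/2)


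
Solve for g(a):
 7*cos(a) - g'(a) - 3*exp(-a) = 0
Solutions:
 g(a) = C1 + 7*sin(a) + 3*exp(-a)


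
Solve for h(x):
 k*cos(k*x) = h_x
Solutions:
 h(x) = C1 + sin(k*x)


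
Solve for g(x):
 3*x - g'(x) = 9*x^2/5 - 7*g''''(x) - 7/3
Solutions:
 g(x) = C1 + C4*exp(7^(2/3)*x/7) - 3*x^3/5 + 3*x^2/2 + 7*x/3 + (C2*sin(sqrt(3)*7^(2/3)*x/14) + C3*cos(sqrt(3)*7^(2/3)*x/14))*exp(-7^(2/3)*x/14)


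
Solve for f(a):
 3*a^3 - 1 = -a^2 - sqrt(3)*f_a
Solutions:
 f(a) = C1 - sqrt(3)*a^4/4 - sqrt(3)*a^3/9 + sqrt(3)*a/3


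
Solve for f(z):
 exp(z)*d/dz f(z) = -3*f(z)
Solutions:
 f(z) = C1*exp(3*exp(-z))


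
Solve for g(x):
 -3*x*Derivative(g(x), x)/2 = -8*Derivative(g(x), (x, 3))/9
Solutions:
 g(x) = C1 + Integral(C2*airyai(3*2^(2/3)*x/4) + C3*airybi(3*2^(2/3)*x/4), x)


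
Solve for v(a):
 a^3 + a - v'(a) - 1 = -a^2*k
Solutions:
 v(a) = C1 + a^4/4 + a^3*k/3 + a^2/2 - a


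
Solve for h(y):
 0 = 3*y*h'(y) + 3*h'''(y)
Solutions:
 h(y) = C1 + Integral(C2*airyai(-y) + C3*airybi(-y), y)


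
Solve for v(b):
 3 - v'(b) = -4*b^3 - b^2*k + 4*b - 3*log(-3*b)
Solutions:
 v(b) = C1 + b^4 + b^3*k/3 - 2*b^2 + 3*b*log(-b) + 3*b*log(3)


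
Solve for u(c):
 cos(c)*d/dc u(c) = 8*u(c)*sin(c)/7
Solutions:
 u(c) = C1/cos(c)^(8/7)


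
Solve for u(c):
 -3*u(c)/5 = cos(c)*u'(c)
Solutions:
 u(c) = C1*(sin(c) - 1)^(3/10)/(sin(c) + 1)^(3/10)


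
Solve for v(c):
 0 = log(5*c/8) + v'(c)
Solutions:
 v(c) = C1 - c*log(c) + c*log(8/5) + c


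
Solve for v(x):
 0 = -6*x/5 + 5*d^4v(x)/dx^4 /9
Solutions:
 v(x) = C1 + C2*x + C3*x^2 + C4*x^3 + 9*x^5/500


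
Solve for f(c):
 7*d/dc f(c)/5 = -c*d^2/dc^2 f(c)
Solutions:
 f(c) = C1 + C2/c^(2/5)


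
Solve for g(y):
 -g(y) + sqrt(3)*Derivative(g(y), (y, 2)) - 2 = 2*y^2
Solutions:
 g(y) = C1*exp(-3^(3/4)*y/3) + C2*exp(3^(3/4)*y/3) - 2*y^2 - 4*sqrt(3) - 2


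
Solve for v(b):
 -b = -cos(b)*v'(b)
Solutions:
 v(b) = C1 + Integral(b/cos(b), b)


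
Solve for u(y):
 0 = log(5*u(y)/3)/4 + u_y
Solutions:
 -4*Integral(1/(-log(_y) - log(5) + log(3)), (_y, u(y))) = C1 - y


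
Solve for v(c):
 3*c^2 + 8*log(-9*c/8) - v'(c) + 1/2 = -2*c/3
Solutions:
 v(c) = C1 + c^3 + c^2/3 + 8*c*log(-c) + c*(-24*log(2) - 15/2 + 16*log(3))


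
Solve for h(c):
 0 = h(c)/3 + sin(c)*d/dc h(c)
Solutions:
 h(c) = C1*(cos(c) + 1)^(1/6)/(cos(c) - 1)^(1/6)


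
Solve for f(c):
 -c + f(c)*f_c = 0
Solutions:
 f(c) = -sqrt(C1 + c^2)
 f(c) = sqrt(C1 + c^2)


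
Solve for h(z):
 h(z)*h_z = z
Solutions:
 h(z) = -sqrt(C1 + z^2)
 h(z) = sqrt(C1 + z^2)


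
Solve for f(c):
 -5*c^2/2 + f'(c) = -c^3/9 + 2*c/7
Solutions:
 f(c) = C1 - c^4/36 + 5*c^3/6 + c^2/7


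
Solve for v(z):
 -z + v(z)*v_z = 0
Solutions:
 v(z) = -sqrt(C1 + z^2)
 v(z) = sqrt(C1 + z^2)


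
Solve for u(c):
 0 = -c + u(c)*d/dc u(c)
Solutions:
 u(c) = -sqrt(C1 + c^2)
 u(c) = sqrt(C1 + c^2)


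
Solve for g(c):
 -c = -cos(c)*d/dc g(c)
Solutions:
 g(c) = C1 + Integral(c/cos(c), c)


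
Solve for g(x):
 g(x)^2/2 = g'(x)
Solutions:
 g(x) = -2/(C1 + x)


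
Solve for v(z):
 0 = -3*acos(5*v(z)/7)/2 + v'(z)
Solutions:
 Integral(1/acos(5*_y/7), (_y, v(z))) = C1 + 3*z/2


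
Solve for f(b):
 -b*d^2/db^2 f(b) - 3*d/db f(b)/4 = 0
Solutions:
 f(b) = C1 + C2*b^(1/4)


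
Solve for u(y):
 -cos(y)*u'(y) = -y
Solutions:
 u(y) = C1 + Integral(y/cos(y), y)


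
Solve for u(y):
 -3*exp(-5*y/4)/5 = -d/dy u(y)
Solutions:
 u(y) = C1 - 12*exp(-5*y/4)/25


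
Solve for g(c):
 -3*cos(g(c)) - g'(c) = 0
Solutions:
 g(c) = pi - asin((C1 + exp(6*c))/(C1 - exp(6*c)))
 g(c) = asin((C1 + exp(6*c))/(C1 - exp(6*c)))


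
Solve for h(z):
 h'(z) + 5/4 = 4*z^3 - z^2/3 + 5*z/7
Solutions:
 h(z) = C1 + z^4 - z^3/9 + 5*z^2/14 - 5*z/4


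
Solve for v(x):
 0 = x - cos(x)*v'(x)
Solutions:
 v(x) = C1 + Integral(x/cos(x), x)


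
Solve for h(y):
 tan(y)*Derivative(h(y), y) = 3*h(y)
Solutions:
 h(y) = C1*sin(y)^3


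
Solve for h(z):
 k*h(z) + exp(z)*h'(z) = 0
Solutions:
 h(z) = C1*exp(k*exp(-z))


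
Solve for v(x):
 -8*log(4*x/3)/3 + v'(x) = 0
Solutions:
 v(x) = C1 + 8*x*log(x)/3 - 8*x*log(3)/3 - 8*x/3 + 16*x*log(2)/3


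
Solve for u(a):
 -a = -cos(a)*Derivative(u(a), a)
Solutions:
 u(a) = C1 + Integral(a/cos(a), a)


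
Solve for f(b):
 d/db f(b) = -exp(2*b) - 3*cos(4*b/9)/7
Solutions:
 f(b) = C1 - exp(2*b)/2 - 27*sin(4*b/9)/28


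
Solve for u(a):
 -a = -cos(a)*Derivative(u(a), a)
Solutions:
 u(a) = C1 + Integral(a/cos(a), a)


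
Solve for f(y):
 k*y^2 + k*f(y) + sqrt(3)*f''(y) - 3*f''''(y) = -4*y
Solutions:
 f(y) = C1*exp(-sqrt(2)*3^(3/4)*y*sqrt(1 - sqrt(4*k + 1))/6) + C2*exp(sqrt(2)*3^(3/4)*y*sqrt(1 - sqrt(4*k + 1))/6) + C3*exp(-sqrt(2)*3^(3/4)*y*sqrt(sqrt(4*k + 1) + 1)/6) + C4*exp(sqrt(2)*3^(3/4)*y*sqrt(sqrt(4*k + 1) + 1)/6) - y^2 - 4*y/k + 2*sqrt(3)/k


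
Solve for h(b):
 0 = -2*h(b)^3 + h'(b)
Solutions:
 h(b) = -sqrt(2)*sqrt(-1/(C1 + 2*b))/2
 h(b) = sqrt(2)*sqrt(-1/(C1 + 2*b))/2


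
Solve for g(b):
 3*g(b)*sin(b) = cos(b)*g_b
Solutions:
 g(b) = C1/cos(b)^3


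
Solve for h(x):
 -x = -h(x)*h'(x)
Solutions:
 h(x) = -sqrt(C1 + x^2)
 h(x) = sqrt(C1 + x^2)


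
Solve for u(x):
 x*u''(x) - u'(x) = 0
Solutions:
 u(x) = C1 + C2*x^2


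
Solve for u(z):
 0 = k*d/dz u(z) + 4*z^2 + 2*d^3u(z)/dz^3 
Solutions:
 u(z) = C1 + C2*exp(-sqrt(2)*z*sqrt(-k)/2) + C3*exp(sqrt(2)*z*sqrt(-k)/2) - 4*z^3/(3*k) + 16*z/k^2


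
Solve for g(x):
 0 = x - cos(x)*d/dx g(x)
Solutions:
 g(x) = C1 + Integral(x/cos(x), x)


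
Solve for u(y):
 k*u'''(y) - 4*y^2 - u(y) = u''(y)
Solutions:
 u(y) = C1*exp(y*(-(sqrt(((27 + 2/k^2)^2 - 4/k^4)/k^2)/2 - 27/(2*k) - 1/k^3)^(1/3) + 1/k - 1/(k^2*(sqrt(((27 + 2/k^2)^2 - 4/k^4)/k^2)/2 - 27/(2*k) - 1/k^3)^(1/3)))/3) + C2*exp(y*((sqrt(((27 + 2/k^2)^2 - 4/k^4)/k^2)/2 - 27/(2*k) - 1/k^3)^(1/3) - sqrt(3)*I*(sqrt(((27 + 2/k^2)^2 - 4/k^4)/k^2)/2 - 27/(2*k) - 1/k^3)^(1/3) + 2/k - 4/(k^2*(-1 + sqrt(3)*I)*(sqrt(((27 + 2/k^2)^2 - 4/k^4)/k^2)/2 - 27/(2*k) - 1/k^3)^(1/3)))/6) + C3*exp(y*((sqrt(((27 + 2/k^2)^2 - 4/k^4)/k^2)/2 - 27/(2*k) - 1/k^3)^(1/3) + sqrt(3)*I*(sqrt(((27 + 2/k^2)^2 - 4/k^4)/k^2)/2 - 27/(2*k) - 1/k^3)^(1/3) + 2/k + 4/(k^2*(1 + sqrt(3)*I)*(sqrt(((27 + 2/k^2)^2 - 4/k^4)/k^2)/2 - 27/(2*k) - 1/k^3)^(1/3)))/6) - 4*y^2 + 8


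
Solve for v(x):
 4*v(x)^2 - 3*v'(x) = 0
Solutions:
 v(x) = -3/(C1 + 4*x)


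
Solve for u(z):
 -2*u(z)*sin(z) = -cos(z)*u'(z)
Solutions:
 u(z) = C1/cos(z)^2


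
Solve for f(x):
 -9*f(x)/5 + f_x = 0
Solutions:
 f(x) = C1*exp(9*x/5)


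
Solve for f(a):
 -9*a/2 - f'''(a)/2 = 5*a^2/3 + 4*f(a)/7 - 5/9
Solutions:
 f(a) = C3*exp(-2*7^(2/3)*a/7) - 35*a^2/12 - 63*a/8 + (C1*sin(sqrt(3)*7^(2/3)*a/7) + C2*cos(sqrt(3)*7^(2/3)*a/7))*exp(7^(2/3)*a/7) + 35/36


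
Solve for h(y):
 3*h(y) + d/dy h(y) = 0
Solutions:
 h(y) = C1*exp(-3*y)


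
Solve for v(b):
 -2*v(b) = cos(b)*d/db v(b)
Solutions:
 v(b) = C1*(sin(b) - 1)/(sin(b) + 1)


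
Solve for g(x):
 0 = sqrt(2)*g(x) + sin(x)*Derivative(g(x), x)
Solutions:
 g(x) = C1*(cos(x) + 1)^(sqrt(2)/2)/(cos(x) - 1)^(sqrt(2)/2)


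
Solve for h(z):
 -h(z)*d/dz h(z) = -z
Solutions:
 h(z) = -sqrt(C1 + z^2)
 h(z) = sqrt(C1 + z^2)


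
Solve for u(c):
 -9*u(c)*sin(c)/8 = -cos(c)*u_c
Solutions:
 u(c) = C1/cos(c)^(9/8)


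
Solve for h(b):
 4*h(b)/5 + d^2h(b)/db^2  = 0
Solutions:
 h(b) = C1*sin(2*sqrt(5)*b/5) + C2*cos(2*sqrt(5)*b/5)


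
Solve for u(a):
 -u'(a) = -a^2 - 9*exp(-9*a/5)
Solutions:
 u(a) = C1 + a^3/3 - 5*exp(-9*a/5)


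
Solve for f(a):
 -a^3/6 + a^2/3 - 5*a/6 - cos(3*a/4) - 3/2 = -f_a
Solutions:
 f(a) = C1 + a^4/24 - a^3/9 + 5*a^2/12 + 3*a/2 + 4*sin(3*a/4)/3


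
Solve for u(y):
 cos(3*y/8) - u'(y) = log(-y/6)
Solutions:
 u(y) = C1 - y*log(-y) + y + y*log(6) + 8*sin(3*y/8)/3


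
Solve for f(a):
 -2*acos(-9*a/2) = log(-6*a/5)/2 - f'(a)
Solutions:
 f(a) = C1 + a*log(-a)/2 + 2*a*acos(-9*a/2) - a*log(5) - a/2 + a*log(30)/2 + 2*sqrt(4 - 81*a^2)/9


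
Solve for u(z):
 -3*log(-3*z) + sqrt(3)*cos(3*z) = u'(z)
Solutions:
 u(z) = C1 - 3*z*log(-z) - 3*z*log(3) + 3*z + sqrt(3)*sin(3*z)/3


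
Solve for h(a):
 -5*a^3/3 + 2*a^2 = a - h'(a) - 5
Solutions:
 h(a) = C1 + 5*a^4/12 - 2*a^3/3 + a^2/2 - 5*a


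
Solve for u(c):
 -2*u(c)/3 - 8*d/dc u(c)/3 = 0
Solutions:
 u(c) = C1*exp(-c/4)


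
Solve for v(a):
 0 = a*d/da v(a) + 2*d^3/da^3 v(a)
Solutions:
 v(a) = C1 + Integral(C2*airyai(-2^(2/3)*a/2) + C3*airybi(-2^(2/3)*a/2), a)


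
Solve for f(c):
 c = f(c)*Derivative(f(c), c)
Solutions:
 f(c) = -sqrt(C1 + c^2)
 f(c) = sqrt(C1 + c^2)


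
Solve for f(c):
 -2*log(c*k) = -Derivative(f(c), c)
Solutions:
 f(c) = C1 + 2*c*log(c*k) - 2*c


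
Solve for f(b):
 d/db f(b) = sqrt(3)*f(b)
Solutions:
 f(b) = C1*exp(sqrt(3)*b)


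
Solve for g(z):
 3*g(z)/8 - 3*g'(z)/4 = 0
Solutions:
 g(z) = C1*exp(z/2)


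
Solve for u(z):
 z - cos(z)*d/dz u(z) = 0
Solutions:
 u(z) = C1 + Integral(z/cos(z), z)


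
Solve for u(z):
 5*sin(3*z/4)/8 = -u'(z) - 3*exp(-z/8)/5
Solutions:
 u(z) = C1 + 5*cos(3*z/4)/6 + 24*exp(-z/8)/5


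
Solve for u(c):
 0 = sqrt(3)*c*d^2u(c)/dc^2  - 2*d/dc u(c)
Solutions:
 u(c) = C1 + C2*c^(1 + 2*sqrt(3)/3)


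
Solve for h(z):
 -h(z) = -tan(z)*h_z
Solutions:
 h(z) = C1*sin(z)


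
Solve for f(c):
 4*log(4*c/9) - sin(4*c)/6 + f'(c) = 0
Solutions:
 f(c) = C1 - 4*c*log(c) - 8*c*log(2) + 4*c + 8*c*log(3) - cos(4*c)/24


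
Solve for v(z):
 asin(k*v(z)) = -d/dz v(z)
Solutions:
 Integral(1/asin(_y*k), (_y, v(z))) = C1 - z


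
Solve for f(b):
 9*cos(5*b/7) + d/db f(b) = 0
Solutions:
 f(b) = C1 - 63*sin(5*b/7)/5


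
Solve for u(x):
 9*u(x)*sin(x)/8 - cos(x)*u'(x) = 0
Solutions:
 u(x) = C1/cos(x)^(9/8)


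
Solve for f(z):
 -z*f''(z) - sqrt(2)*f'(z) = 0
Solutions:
 f(z) = C1 + C2*z^(1 - sqrt(2))


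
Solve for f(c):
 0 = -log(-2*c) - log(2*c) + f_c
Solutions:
 f(c) = C1 + 2*c*log(c) + c*(-2 + 2*log(2) + I*pi)


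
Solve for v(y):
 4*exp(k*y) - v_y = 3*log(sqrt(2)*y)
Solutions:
 v(y) = C1 - 3*y*log(y) + y*(3 - 3*log(2)/2) + Piecewise((4*exp(k*y)/k, Ne(k, 0)), (4*y, True))


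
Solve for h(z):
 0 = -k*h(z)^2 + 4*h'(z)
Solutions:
 h(z) = -4/(C1 + k*z)


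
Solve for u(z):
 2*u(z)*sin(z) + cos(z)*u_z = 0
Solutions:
 u(z) = C1*cos(z)^2


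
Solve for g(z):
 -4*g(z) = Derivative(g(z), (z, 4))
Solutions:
 g(z) = (C1*sin(z) + C2*cos(z))*exp(-z) + (C3*sin(z) + C4*cos(z))*exp(z)


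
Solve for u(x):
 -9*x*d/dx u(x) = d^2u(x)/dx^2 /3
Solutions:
 u(x) = C1 + C2*erf(3*sqrt(6)*x/2)


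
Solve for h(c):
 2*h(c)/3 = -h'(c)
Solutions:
 h(c) = C1*exp(-2*c/3)


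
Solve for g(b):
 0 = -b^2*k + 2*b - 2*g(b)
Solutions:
 g(b) = b*(-b*k + 2)/2


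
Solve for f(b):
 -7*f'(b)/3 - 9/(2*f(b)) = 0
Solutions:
 f(b) = -sqrt(C1 - 189*b)/7
 f(b) = sqrt(C1 - 189*b)/7


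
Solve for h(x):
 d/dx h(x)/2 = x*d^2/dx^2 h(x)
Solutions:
 h(x) = C1 + C2*x^(3/2)


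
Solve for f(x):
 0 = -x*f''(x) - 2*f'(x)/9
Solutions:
 f(x) = C1 + C2*x^(7/9)


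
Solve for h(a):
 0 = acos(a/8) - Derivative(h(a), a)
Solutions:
 h(a) = C1 + a*acos(a/8) - sqrt(64 - a^2)


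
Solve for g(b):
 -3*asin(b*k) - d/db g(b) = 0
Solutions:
 g(b) = C1 - 3*Piecewise((b*asin(b*k) + sqrt(-b^2*k^2 + 1)/k, Ne(k, 0)), (0, True))


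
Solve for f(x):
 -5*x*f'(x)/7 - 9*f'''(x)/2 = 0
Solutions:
 f(x) = C1 + Integral(C2*airyai(-1470^(1/3)*x/21) + C3*airybi(-1470^(1/3)*x/21), x)


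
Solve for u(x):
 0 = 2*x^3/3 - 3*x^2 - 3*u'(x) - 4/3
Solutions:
 u(x) = C1 + x^4/18 - x^3/3 - 4*x/9


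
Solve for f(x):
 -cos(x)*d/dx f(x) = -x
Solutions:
 f(x) = C1 + Integral(x/cos(x), x)


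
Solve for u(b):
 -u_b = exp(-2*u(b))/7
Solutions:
 u(b) = log(-sqrt(C1 - 14*b)) - log(7)
 u(b) = log(C1 - 14*b)/2 - log(7)


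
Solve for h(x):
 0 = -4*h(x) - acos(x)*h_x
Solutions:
 h(x) = C1*exp(-4*Integral(1/acos(x), x))


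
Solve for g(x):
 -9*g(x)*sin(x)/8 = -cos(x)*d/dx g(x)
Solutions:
 g(x) = C1/cos(x)^(9/8)


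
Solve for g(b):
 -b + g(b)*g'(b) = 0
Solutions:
 g(b) = -sqrt(C1 + b^2)
 g(b) = sqrt(C1 + b^2)


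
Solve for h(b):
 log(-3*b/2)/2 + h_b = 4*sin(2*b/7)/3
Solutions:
 h(b) = C1 - b*log(-b)/2 - b*log(3) + b/2 + b*log(6)/2 - 14*cos(2*b/7)/3


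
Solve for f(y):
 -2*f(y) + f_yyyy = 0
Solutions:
 f(y) = C1*exp(-2^(1/4)*y) + C2*exp(2^(1/4)*y) + C3*sin(2^(1/4)*y) + C4*cos(2^(1/4)*y)


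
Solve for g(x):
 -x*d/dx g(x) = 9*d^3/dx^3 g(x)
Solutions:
 g(x) = C1 + Integral(C2*airyai(-3^(1/3)*x/3) + C3*airybi(-3^(1/3)*x/3), x)


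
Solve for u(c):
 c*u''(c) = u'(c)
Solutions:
 u(c) = C1 + C2*c^2


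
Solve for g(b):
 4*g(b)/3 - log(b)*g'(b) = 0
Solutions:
 g(b) = C1*exp(4*li(b)/3)


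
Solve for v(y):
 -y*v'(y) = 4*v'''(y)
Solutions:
 v(y) = C1 + Integral(C2*airyai(-2^(1/3)*y/2) + C3*airybi(-2^(1/3)*y/2), y)


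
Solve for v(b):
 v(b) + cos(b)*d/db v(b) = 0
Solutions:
 v(b) = C1*sqrt(sin(b) - 1)/sqrt(sin(b) + 1)


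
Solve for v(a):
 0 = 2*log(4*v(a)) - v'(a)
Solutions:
 -Integral(1/(log(_y) + 2*log(2)), (_y, v(a)))/2 = C1 - a


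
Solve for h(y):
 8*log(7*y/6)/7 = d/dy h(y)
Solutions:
 h(y) = C1 + 8*y*log(y)/7 - 8*y*log(6)/7 - 8*y/7 + 8*y*log(7)/7


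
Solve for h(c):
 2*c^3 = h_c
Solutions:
 h(c) = C1 + c^4/2


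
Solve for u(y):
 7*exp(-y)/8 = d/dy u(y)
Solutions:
 u(y) = C1 - 7*exp(-y)/8


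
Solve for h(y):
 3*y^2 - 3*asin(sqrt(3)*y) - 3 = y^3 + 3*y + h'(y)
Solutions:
 h(y) = C1 - y^4/4 + y^3 - 3*y^2/2 - 3*y*asin(sqrt(3)*y) - 3*y - sqrt(3)*sqrt(1 - 3*y^2)


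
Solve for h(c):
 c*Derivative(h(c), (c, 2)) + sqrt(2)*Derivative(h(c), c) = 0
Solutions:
 h(c) = C1 + C2*c^(1 - sqrt(2))


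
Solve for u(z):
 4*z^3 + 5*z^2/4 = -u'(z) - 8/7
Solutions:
 u(z) = C1 - z^4 - 5*z^3/12 - 8*z/7


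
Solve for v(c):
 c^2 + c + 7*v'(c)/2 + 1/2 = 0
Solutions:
 v(c) = C1 - 2*c^3/21 - c^2/7 - c/7


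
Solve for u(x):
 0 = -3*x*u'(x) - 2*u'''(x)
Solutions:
 u(x) = C1 + Integral(C2*airyai(-2^(2/3)*3^(1/3)*x/2) + C3*airybi(-2^(2/3)*3^(1/3)*x/2), x)


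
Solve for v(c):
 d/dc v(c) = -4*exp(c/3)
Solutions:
 v(c) = C1 - 12*exp(c/3)


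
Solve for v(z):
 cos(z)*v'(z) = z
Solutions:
 v(z) = C1 + Integral(z/cos(z), z)


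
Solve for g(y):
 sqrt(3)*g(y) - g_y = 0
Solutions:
 g(y) = C1*exp(sqrt(3)*y)


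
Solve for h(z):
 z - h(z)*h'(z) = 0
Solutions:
 h(z) = -sqrt(C1 + z^2)
 h(z) = sqrt(C1 + z^2)


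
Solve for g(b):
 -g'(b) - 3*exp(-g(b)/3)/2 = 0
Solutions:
 g(b) = 3*log(C1 - b/2)


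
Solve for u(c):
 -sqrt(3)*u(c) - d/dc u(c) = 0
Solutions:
 u(c) = C1*exp(-sqrt(3)*c)


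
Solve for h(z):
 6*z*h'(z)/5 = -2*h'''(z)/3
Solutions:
 h(z) = C1 + Integral(C2*airyai(-15^(2/3)*z/5) + C3*airybi(-15^(2/3)*z/5), z)


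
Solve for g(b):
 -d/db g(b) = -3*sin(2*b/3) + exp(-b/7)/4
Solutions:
 g(b) = C1 - 9*cos(2*b/3)/2 + 7*exp(-b/7)/4


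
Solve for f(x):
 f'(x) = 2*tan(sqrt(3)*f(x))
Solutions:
 f(x) = sqrt(3)*(pi - asin(C1*exp(2*sqrt(3)*x)))/3
 f(x) = sqrt(3)*asin(C1*exp(2*sqrt(3)*x))/3


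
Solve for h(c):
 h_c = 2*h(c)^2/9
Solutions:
 h(c) = -9/(C1 + 2*c)


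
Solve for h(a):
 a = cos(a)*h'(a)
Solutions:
 h(a) = C1 + Integral(a/cos(a), a)


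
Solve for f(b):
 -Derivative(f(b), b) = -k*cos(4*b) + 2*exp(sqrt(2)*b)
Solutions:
 f(b) = C1 + k*sin(4*b)/4 - sqrt(2)*exp(sqrt(2)*b)


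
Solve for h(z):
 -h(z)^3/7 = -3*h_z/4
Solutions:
 h(z) = -sqrt(42)*sqrt(-1/(C1 + 4*z))/2
 h(z) = sqrt(42)*sqrt(-1/(C1 + 4*z))/2


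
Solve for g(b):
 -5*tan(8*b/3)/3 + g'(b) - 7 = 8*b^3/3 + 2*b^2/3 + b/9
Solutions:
 g(b) = C1 + 2*b^4/3 + 2*b^3/9 + b^2/18 + 7*b - 5*log(cos(8*b/3))/8


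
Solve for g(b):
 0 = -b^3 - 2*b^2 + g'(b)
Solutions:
 g(b) = C1 + b^4/4 + 2*b^3/3


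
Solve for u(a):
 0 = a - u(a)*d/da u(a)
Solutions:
 u(a) = -sqrt(C1 + a^2)
 u(a) = sqrt(C1 + a^2)


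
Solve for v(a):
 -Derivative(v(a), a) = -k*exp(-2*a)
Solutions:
 v(a) = C1 - k*exp(-2*a)/2


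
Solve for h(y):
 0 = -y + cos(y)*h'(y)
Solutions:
 h(y) = C1 + Integral(y/cos(y), y)


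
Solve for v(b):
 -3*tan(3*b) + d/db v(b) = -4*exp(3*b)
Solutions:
 v(b) = C1 - 4*exp(3*b)/3 - log(cos(3*b))


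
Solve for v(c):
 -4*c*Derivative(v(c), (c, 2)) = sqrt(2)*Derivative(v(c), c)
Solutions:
 v(c) = C1 + C2*c^(1 - sqrt(2)/4)


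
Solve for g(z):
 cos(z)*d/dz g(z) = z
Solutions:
 g(z) = C1 + Integral(z/cos(z), z)


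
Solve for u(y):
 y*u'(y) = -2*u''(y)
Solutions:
 u(y) = C1 + C2*erf(y/2)


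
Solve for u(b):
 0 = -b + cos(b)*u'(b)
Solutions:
 u(b) = C1 + Integral(b/cos(b), b)


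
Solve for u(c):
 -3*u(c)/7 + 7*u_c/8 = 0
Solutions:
 u(c) = C1*exp(24*c/49)


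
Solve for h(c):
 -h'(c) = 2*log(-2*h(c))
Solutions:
 Integral(1/(log(-_y) + log(2)), (_y, h(c)))/2 = C1 - c


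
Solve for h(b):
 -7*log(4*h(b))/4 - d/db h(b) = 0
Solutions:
 4*Integral(1/(log(_y) + 2*log(2)), (_y, h(b)))/7 = C1 - b


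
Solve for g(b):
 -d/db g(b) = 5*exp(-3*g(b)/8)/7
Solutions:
 g(b) = 8*log(C1 - 15*b/56)/3
 g(b) = 8*log(7^(2/3)*(-3^(1/3) - 3^(5/6)*I)*(C1 - 5*b)^(1/3)/28)
 g(b) = 8*log(7^(2/3)*(-3^(1/3) + 3^(5/6)*I)*(C1 - 5*b)^(1/3)/28)


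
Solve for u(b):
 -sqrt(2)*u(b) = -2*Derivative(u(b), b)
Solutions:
 u(b) = C1*exp(sqrt(2)*b/2)


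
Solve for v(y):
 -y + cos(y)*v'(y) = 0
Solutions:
 v(y) = C1 + Integral(y/cos(y), y)


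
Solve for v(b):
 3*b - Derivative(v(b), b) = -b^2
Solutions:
 v(b) = C1 + b^3/3 + 3*b^2/2


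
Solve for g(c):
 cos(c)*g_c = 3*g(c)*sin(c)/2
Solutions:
 g(c) = C1/cos(c)^(3/2)


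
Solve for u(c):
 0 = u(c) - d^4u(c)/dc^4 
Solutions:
 u(c) = C1*exp(-c) + C2*exp(c) + C3*sin(c) + C4*cos(c)


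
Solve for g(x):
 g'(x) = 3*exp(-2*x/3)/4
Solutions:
 g(x) = C1 - 9*exp(-2*x/3)/8


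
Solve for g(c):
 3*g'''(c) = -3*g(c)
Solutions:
 g(c) = C3*exp(-c) + (C1*sin(sqrt(3)*c/2) + C2*cos(sqrt(3)*c/2))*exp(c/2)


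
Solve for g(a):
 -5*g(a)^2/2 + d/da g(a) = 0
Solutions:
 g(a) = -2/(C1 + 5*a)


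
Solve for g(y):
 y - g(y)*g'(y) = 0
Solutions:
 g(y) = -sqrt(C1 + y^2)
 g(y) = sqrt(C1 + y^2)


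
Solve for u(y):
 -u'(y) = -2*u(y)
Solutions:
 u(y) = C1*exp(2*y)


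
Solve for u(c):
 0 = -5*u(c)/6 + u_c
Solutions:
 u(c) = C1*exp(5*c/6)


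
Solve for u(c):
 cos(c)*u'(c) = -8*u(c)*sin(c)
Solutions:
 u(c) = C1*cos(c)^8


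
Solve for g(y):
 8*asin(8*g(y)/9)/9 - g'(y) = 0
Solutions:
 Integral(1/asin(8*_y/9), (_y, g(y))) = C1 + 8*y/9


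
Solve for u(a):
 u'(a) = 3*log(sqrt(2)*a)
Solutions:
 u(a) = C1 + 3*a*log(a) - 3*a + 3*a*log(2)/2


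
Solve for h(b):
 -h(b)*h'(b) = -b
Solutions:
 h(b) = -sqrt(C1 + b^2)
 h(b) = sqrt(C1 + b^2)


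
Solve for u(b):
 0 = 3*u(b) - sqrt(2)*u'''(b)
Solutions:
 u(b) = C3*exp(2^(5/6)*3^(1/3)*b/2) + (C1*sin(6^(5/6)*b/4) + C2*cos(6^(5/6)*b/4))*exp(-2^(5/6)*3^(1/3)*b/4)


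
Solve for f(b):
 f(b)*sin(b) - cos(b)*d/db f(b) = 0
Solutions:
 f(b) = C1/cos(b)


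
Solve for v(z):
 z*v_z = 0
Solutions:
 v(z) = C1


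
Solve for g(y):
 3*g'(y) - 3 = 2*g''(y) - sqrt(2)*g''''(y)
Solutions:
 g(y) = C1 + C2*exp(y*(4*2^(1/6)*3^(2/3)/(2*sqrt(3)*sqrt(243/2 - 8*sqrt(2)) + 27*sqrt(2))^(1/3) + 6^(1/3)*(2*sqrt(3)*sqrt(243/2 - 8*sqrt(2)) + 27*sqrt(2))^(1/3))/12)*sin(sqrt(3)*y*(-2^(1/6)/(2*sqrt(6561/2 - 216*sqrt(2)) + 81*sqrt(2))^(1/3) + 2^(1/3)*(2*sqrt(6561/2 - 216*sqrt(2)) + 81*sqrt(2))^(1/3)/12)) + C3*exp(y*(4*2^(1/6)*3^(2/3)/(2*sqrt(3)*sqrt(243/2 - 8*sqrt(2)) + 27*sqrt(2))^(1/3) + 6^(1/3)*(2*sqrt(3)*sqrt(243/2 - 8*sqrt(2)) + 27*sqrt(2))^(1/3))/12)*cos(sqrt(3)*y*(-2^(1/6)/(2*sqrt(6561/2 - 216*sqrt(2)) + 81*sqrt(2))^(1/3) + 2^(1/3)*(2*sqrt(6561/2 - 216*sqrt(2)) + 81*sqrt(2))^(1/3)/12)) + C4*exp(-y*(4*2^(1/6)*3^(2/3)/(2*sqrt(3)*sqrt(243/2 - 8*sqrt(2)) + 27*sqrt(2))^(1/3) + 6^(1/3)*(2*sqrt(3)*sqrt(243/2 - 8*sqrt(2)) + 27*sqrt(2))^(1/3))/6) + y


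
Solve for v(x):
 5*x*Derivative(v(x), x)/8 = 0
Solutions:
 v(x) = C1


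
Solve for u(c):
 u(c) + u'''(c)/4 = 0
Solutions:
 u(c) = C3*exp(-2^(2/3)*c) + (C1*sin(2^(2/3)*sqrt(3)*c/2) + C2*cos(2^(2/3)*sqrt(3)*c/2))*exp(2^(2/3)*c/2)


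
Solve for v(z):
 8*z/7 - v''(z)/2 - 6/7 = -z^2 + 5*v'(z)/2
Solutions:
 v(z) = C1 + C2*exp(-5*z) + 2*z^3/15 + 26*z^2/175 - 352*z/875


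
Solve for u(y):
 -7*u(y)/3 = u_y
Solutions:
 u(y) = C1*exp(-7*y/3)


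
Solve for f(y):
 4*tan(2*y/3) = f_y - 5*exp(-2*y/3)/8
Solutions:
 f(y) = C1 + 3*log(tan(2*y/3)^2 + 1) - 15*exp(-2*y/3)/16


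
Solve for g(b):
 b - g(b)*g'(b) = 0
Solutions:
 g(b) = -sqrt(C1 + b^2)
 g(b) = sqrt(C1 + b^2)


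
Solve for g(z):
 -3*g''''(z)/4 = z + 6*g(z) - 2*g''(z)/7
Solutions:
 g(z) = -z/6 + (C1*sin(2^(3/4)*z*sin(atan(sqrt(878)/2)/2)) + C2*cos(2^(3/4)*z*sin(atan(sqrt(878)/2)/2)))*exp(-2^(3/4)*z*cos(atan(sqrt(878)/2)/2)) + (C3*sin(2^(3/4)*z*sin(atan(sqrt(878)/2)/2)) + C4*cos(2^(3/4)*z*sin(atan(sqrt(878)/2)/2)))*exp(2^(3/4)*z*cos(atan(sqrt(878)/2)/2))


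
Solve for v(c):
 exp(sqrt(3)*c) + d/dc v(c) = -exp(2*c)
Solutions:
 v(c) = C1 - exp(2*c)/2 - sqrt(3)*exp(sqrt(3)*c)/3


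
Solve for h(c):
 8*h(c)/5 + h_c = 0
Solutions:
 h(c) = C1*exp(-8*c/5)


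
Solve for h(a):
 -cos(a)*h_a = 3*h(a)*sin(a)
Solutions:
 h(a) = C1*cos(a)^3


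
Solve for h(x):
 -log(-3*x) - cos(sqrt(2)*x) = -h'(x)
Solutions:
 h(x) = C1 + x*log(-x) - x + x*log(3) + sqrt(2)*sin(sqrt(2)*x)/2


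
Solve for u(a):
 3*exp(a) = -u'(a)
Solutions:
 u(a) = C1 - 3*exp(a)


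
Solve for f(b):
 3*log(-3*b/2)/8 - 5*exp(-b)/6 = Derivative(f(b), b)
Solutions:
 f(b) = C1 + 3*b*log(-b)/8 + 3*b*(-1 - log(2) + log(3))/8 + 5*exp(-b)/6


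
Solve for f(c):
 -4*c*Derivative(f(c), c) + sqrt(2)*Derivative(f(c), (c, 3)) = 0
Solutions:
 f(c) = C1 + Integral(C2*airyai(sqrt(2)*c) + C3*airybi(sqrt(2)*c), c)


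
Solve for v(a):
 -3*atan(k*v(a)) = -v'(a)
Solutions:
 Integral(1/atan(_y*k), (_y, v(a))) = C1 + 3*a


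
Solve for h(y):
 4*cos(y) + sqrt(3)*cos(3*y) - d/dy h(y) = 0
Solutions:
 h(y) = C1 + 4*sin(y) + sqrt(3)*sin(3*y)/3


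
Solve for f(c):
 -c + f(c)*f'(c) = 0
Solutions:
 f(c) = -sqrt(C1 + c^2)
 f(c) = sqrt(C1 + c^2)


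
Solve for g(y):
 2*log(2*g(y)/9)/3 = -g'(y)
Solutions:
 3*Integral(1/(log(_y) - 2*log(3) + log(2)), (_y, g(y)))/2 = C1 - y


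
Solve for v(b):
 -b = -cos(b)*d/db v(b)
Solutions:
 v(b) = C1 + Integral(b/cos(b), b)


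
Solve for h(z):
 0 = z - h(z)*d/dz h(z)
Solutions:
 h(z) = -sqrt(C1 + z^2)
 h(z) = sqrt(C1 + z^2)


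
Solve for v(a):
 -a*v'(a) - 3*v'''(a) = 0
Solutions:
 v(a) = C1 + Integral(C2*airyai(-3^(2/3)*a/3) + C3*airybi(-3^(2/3)*a/3), a)


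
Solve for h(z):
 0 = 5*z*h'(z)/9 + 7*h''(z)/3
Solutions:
 h(z) = C1 + C2*erf(sqrt(210)*z/42)


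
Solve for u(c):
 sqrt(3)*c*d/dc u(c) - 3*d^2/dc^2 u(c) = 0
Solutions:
 u(c) = C1 + C2*erfi(sqrt(2)*3^(3/4)*c/6)


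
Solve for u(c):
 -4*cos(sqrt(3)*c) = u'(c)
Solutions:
 u(c) = C1 - 4*sqrt(3)*sin(sqrt(3)*c)/3


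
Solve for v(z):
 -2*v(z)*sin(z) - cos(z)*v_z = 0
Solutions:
 v(z) = C1*cos(z)^2


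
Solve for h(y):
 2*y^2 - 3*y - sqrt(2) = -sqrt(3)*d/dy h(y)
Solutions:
 h(y) = C1 - 2*sqrt(3)*y^3/9 + sqrt(3)*y^2/2 + sqrt(6)*y/3


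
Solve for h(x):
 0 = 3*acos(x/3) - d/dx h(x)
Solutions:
 h(x) = C1 + 3*x*acos(x/3) - 3*sqrt(9 - x^2)


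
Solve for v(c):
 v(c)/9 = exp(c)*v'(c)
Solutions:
 v(c) = C1*exp(-exp(-c)/9)


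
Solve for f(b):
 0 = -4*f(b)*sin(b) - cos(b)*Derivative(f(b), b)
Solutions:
 f(b) = C1*cos(b)^4


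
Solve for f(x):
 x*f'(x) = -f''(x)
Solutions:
 f(x) = C1 + C2*erf(sqrt(2)*x/2)


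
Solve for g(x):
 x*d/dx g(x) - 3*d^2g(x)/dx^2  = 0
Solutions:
 g(x) = C1 + C2*erfi(sqrt(6)*x/6)


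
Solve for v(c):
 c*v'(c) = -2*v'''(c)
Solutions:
 v(c) = C1 + Integral(C2*airyai(-2^(2/3)*c/2) + C3*airybi(-2^(2/3)*c/2), c)


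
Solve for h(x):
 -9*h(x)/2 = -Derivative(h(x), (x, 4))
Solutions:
 h(x) = C1*exp(-2^(3/4)*sqrt(3)*x/2) + C2*exp(2^(3/4)*sqrt(3)*x/2) + C3*sin(2^(3/4)*sqrt(3)*x/2) + C4*cos(2^(3/4)*sqrt(3)*x/2)


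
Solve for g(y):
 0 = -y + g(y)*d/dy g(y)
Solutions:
 g(y) = -sqrt(C1 + y^2)
 g(y) = sqrt(C1 + y^2)


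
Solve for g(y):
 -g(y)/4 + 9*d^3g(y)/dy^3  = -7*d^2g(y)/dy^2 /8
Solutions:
 g(y) = C1*exp(-y*(49/(216*sqrt(417846) + 139625)^(1/3) + 14 + (216*sqrt(417846) + 139625)^(1/3))/432)*sin(sqrt(3)*y*(-(216*sqrt(417846) + 139625)^(1/3) + 49/(216*sqrt(417846) + 139625)^(1/3))/432) + C2*exp(-y*(49/(216*sqrt(417846) + 139625)^(1/3) + 14 + (216*sqrt(417846) + 139625)^(1/3))/432)*cos(sqrt(3)*y*(-(216*sqrt(417846) + 139625)^(1/3) + 49/(216*sqrt(417846) + 139625)^(1/3))/432) + C3*exp(y*(-7 + 49/(216*sqrt(417846) + 139625)^(1/3) + (216*sqrt(417846) + 139625)^(1/3))/216)


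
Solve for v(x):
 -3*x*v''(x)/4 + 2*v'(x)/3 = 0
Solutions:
 v(x) = C1 + C2*x^(17/9)


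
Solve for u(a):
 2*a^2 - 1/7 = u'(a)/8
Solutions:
 u(a) = C1 + 16*a^3/3 - 8*a/7


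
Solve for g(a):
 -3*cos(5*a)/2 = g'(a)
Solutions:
 g(a) = C1 - 3*sin(5*a)/10


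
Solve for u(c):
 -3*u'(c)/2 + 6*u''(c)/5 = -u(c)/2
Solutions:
 u(c) = (C1*sin(sqrt(15)*c/24) + C2*cos(sqrt(15)*c/24))*exp(5*c/8)
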